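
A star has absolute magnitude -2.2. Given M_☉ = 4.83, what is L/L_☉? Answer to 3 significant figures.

L/L_☉ ≈ 649

M − M_☉ = -2.2 − 4.83 = -7.030
L/L_☉ = 10^(−0.4 (M − M_☉)) = 10^2.812 = 648.6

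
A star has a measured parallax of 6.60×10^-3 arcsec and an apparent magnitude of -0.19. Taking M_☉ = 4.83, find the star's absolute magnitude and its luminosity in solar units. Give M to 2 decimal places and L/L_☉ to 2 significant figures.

M ≈ -6.09; L/L_☉ ≈ 23000

d = 1/p = 1/6.60×10^-3″ = 151.5 pc
M = m − 5 log₁₀ d + 5 = -0.19 − 5·2.1805 + 5 = -6.092
M − M_☉ = -6.092 − 4.83 = -10.922
L/L_☉ = 10^(−0.4 × -10.922) = 23380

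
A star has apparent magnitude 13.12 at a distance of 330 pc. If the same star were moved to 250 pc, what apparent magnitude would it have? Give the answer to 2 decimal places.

m ≈ 12.52

Flux ∝ 1/d², so Δm = 5 log₁₀(d₂/d₁) = 5 log₁₀(250/330) = -0.603
m₂ = m₁ + Δm = 13.12 + (-0.603) = 12.517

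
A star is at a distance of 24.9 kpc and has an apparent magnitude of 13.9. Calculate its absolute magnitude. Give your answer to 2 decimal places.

d = 24.9 kpc = 24900 pc
5 log₁₀(d/10 pc) = 5 log₁₀(24900) − 5 = 16.981
M = m − 5 log₁₀(d/10) = 13.9 − 16.981 = -3.081

M ≈ -3.08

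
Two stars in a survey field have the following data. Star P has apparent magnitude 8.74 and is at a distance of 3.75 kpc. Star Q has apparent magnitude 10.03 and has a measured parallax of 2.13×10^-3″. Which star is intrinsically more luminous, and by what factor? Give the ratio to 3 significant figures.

Star P is more luminous, by a factor of 209.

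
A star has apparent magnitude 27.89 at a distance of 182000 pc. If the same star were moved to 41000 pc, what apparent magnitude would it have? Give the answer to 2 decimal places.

Flux ∝ 1/d², so Δm = 5 log₁₀(d₂/d₁) = 5 log₁₀(41000/182000) = -3.236
m₂ = m₁ + Δm = 27.89 + (-3.236) = 24.654

m ≈ 24.65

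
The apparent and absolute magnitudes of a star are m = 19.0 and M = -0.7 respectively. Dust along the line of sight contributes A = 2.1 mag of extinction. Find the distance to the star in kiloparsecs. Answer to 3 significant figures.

m − M = 5 log₁₀(d/10 pc) + A  ⇒  19.0 − (-0.7) − 2.1 = 5 log₁₀(d/10)
17.600 = 5 log₁₀(d/10)
log₁₀ d = (m − M − A)/5 + 1 = 4.5200
d = 10^4.5200 = 33110 pc
= 33.11 kpc

d ≈ 33.1 kpc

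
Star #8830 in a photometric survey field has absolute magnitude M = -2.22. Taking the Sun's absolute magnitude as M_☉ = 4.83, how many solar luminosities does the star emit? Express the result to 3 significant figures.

M − M_☉ = -2.22 − 4.83 = -7.050
L/L_☉ = 10^(−0.4 (M − M_☉)) = 10^2.820 = 660.7

L/L_☉ ≈ 661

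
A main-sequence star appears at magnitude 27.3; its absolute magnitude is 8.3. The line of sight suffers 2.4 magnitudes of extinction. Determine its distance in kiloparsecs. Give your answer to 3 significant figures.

d ≈ 20.9 kpc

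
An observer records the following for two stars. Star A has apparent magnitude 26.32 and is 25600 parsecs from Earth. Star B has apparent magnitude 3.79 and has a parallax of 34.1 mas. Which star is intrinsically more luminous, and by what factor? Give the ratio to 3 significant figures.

Star B is more luminous, by a factor of 1350.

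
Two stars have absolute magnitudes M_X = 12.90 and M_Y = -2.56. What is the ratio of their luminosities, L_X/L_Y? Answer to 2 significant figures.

L_X/L_Y ≈ 6.5×10^-7

ΔM = M_X − M_Y = 15.46
L_X/L_Y = 10^(−0.4 ΔM) = 10^-6.184 = 6.546×10^-7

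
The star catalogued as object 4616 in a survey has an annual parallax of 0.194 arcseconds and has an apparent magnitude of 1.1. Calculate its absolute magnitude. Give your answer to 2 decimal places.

M ≈ 2.54

d = 1/p = 1/0.194″ = 5.155 pc
5 log₁₀(d/10 pc) = 5 log₁₀(5.155) − 5 = -1.439
M = m − 5 log₁₀(d/10) = 1.1 + 1.439 = 2.539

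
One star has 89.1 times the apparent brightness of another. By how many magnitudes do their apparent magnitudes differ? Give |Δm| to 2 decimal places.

Pogson: Δm = −2.5 log₁₀(ratio) = −2.5 log₁₀(89.1) = −2.5 × 1.9499 = -4.875

|Δm| ≈ 4.87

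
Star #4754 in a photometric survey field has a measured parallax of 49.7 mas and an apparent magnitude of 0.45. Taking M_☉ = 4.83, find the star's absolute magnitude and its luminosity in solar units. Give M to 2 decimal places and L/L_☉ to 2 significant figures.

M ≈ -1.07; L/L_☉ ≈ 230

d = 1/p = 1000/49.7 mas = 20.12 pc
M = m − 5 log₁₀ d + 5 = 0.45 − 5·1.3036 + 5 = -1.068
M − M_☉ = -1.068 − 4.83 = -5.898
L/L_☉ = 10^(−0.4 × -5.898) = 228.7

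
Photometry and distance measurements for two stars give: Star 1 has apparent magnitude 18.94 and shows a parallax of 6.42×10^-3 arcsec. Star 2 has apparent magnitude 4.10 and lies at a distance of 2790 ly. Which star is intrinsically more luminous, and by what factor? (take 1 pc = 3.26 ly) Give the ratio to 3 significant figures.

Star 1: d = 1/p = 1/6.42×10^-3″ = 155.8 pc
Star 1: M = m − 5 log₁₀ d + 5 = 18.94 − 5·2.1925 + 5 = 12.978
Star 2: d = 2790 ly / 3.26 = 855.8 pc
Star 2: M = m − 5 log₁₀ d + 5 = 4.10 − 5·2.9324 + 5 = -5.562
ΔM = M_1 − M_2 = 12.978 − (-5.562) = 18.540; smaller M is more luminous → Star 2.
L ratio = 10^(0.4 |ΔM|) = 10^7.416 = 2.605×10^7

Star 2 is more luminous, by a factor of 2.61×10^7.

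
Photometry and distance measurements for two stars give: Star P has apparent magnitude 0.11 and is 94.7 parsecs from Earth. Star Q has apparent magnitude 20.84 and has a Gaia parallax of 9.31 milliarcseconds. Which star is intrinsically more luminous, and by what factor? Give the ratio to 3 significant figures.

Star P is more luminous, by a factor of 1.52×10^8.

Star P: M = m − 5 log₁₀ d + 5 = 0.11 − 5·1.9763 + 5 = -4.772
Star Q: p = 9.31 mas = 9.31×10^-3″ → d = 1/p = 107.4 pc
Star Q: M = m − 5 log₁₀ d + 5 = 20.84 − 5·2.0311 + 5 = 15.685
ΔM = M_P − M_Q = -4.772 − (15.685) = -20.456; smaller M is more luminous → Star P.
L ratio = 10^(0.4 |ΔM|) = 10^8.183 = 1.523×10^8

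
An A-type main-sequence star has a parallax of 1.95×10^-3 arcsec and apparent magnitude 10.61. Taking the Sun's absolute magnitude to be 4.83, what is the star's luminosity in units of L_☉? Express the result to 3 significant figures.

L/L_☉ ≈ 12.8

d = 1/p = 1/1.95×10^-3″ = 512.8 pc
M = m − 5 log₁₀ d + 5 = 10.61 − 5·2.7100 + 5 = 2.060
M − M_☉ = 2.060 − 4.83 = -2.770
L/L_☉ = 10^(−0.4 × -2.770) = 12.82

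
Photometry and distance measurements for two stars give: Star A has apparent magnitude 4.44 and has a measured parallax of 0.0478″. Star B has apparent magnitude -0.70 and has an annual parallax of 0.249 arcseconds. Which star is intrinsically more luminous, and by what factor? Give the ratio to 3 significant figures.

Star A: d = 1/p = 1/0.0478″ = 20.92 pc
Star A: M = m − 5 log₁₀ d + 5 = 4.44 − 5·1.3206 + 5 = 2.837
Star B: d = 1/p = 1/0.249″ = 4.016 pc
Star B: M = m − 5 log₁₀ d + 5 = -0.70 − 5·0.6038 + 5 = 1.281
ΔM = M_A − M_B = 2.837 − (1.281) = 1.556; smaller M is more luminous → Star B.
L ratio = 10^(0.4 |ΔM|) = 10^0.622 = 4.192

Star B is more luminous, by a factor of 4.19.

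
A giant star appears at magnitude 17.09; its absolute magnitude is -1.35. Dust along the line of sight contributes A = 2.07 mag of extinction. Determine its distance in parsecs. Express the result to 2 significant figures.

m − M = 5 log₁₀(d/10 pc) + A  ⇒  17.09 − (-1.35) − 2.07 = 5 log₁₀(d/10)
16.370 = 5 log₁₀(d/10)
log₁₀ d = (m − M − A)/5 + 1 = 4.2740
d = 10^4.2740 = 18790 pc

d ≈ 19000 pc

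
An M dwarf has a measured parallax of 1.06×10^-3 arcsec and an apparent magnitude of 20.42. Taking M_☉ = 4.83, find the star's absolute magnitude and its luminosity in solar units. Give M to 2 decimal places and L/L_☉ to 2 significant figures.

d = 1/p = 1/1.06×10^-3″ = 943.4 pc
M = m − 5 log₁₀ d + 5 = 20.42 − 5·2.9747 + 5 = 10.547
M − M_☉ = 10.547 − 4.83 = 5.717
L/L_☉ = 10^(−0.4 × 5.717) = 5.169×10^-3

M ≈ 10.55; L/L_☉ ≈ 5.2×10^-3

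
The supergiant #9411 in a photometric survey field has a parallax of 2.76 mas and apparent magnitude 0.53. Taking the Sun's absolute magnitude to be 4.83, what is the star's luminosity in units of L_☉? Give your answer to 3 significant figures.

L/L_☉ ≈ 68900

d = 1/p = 1000/2.76 mas = 362.3 pc
M = m − 5 log₁₀ d + 5 = 0.53 − 5·2.5591 + 5 = -7.265
M − M_☉ = -7.265 − 4.83 = -12.095
L/L_☉ = 10^(−0.4 × -12.095) = 68890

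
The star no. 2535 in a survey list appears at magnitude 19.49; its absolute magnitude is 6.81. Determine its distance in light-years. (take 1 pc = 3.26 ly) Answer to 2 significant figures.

Distance modulus: m − M = 19.49 − (6.81) = 12.680
m − M = 5 log₁₀ d − 5
log₁₀ d = (m − M)/5 + 1 = 3.5360
d = 10^3.5360 = 3436 pc
= 11200 ly

d ≈ 11000 ly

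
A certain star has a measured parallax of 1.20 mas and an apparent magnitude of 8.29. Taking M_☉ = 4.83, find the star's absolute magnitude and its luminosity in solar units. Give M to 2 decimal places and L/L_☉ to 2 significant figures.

M ≈ -1.31; L/L_☉ ≈ 290

d = 1/p = 1000/1.20 mas = 833.3 pc
M = m − 5 log₁₀ d + 5 = 8.29 − 5·2.9208 + 5 = -1.314
M − M_☉ = -1.314 − 4.83 = -6.144
L/L_☉ = 10^(−0.4 × -6.144) = 286.8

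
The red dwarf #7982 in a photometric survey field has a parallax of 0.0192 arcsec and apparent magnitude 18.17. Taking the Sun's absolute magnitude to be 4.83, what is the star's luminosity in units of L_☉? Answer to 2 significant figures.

L/L_☉ ≈ 1.3×10^-4

d = 1/p = 1/0.0192″ = 52.08 pc
M = m − 5 log₁₀ d + 5 = 18.17 − 5·1.7167 + 5 = 14.587
M − M_☉ = 14.587 − 4.83 = 9.757
L/L_☉ = 10^(−0.4 × 9.757) = 1.251×10^-4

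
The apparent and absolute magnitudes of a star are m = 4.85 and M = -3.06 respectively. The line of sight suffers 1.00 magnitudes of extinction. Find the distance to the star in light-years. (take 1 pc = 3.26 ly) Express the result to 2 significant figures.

m − M = 5 log₁₀(d/10 pc) + A  ⇒  4.85 − (-3.06) − 1.00 = 5 log₁₀(d/10)
6.910 = 5 log₁₀(d/10)
log₁₀ d = (m − M − A)/5 + 1 = 2.3820
d = 10^2.3820 = 241.0 pc
= 785.6 ly

d ≈ 790 ly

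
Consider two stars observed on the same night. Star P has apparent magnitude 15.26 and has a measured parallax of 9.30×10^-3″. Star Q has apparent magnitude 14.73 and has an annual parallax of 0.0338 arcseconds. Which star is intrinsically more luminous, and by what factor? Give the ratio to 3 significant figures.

Star P is more luminous, by a factor of 8.11.

Star P: d = 1/p = 1/9.30×10^-3″ = 107.5 pc
Star P: M = m − 5 log₁₀ d + 5 = 15.26 − 5·2.0315 + 5 = 10.102
Star Q: d = 1/p = 1/0.0338″ = 29.59 pc
Star Q: M = m − 5 log₁₀ d + 5 = 14.73 − 5·1.4711 + 5 = 12.375
ΔM = M_P − M_Q = 10.102 − (12.375) = -2.272; smaller M is more luminous → Star P.
L ratio = 10^(0.4 |ΔM|) = 10^0.909 = 8.107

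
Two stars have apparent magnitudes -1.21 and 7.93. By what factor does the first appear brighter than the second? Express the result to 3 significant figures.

4530

Δm = -1.21 − (7.93) = -9.14
Flux ratio = 10^(−0.4 Δm) = 10^(−0.4 × -9.14) = 10^3.656 = 4529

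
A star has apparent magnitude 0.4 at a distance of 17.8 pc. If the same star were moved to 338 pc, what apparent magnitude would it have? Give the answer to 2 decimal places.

m ≈ 6.79

Flux ∝ 1/d², so Δm = 5 log₁₀(d₂/d₁) = 5 log₁₀(338/17.8) = 6.392
m₂ = m₁ + Δm = 0.4 + (6.392) = 6.792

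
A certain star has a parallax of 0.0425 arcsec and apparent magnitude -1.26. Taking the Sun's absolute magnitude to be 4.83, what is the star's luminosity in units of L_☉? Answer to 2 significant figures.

L/L_☉ ≈ 1500

d = 1/p = 1/0.0425″ = 23.53 pc
M = m − 5 log₁₀ d + 5 = -1.26 − 5·1.3716 + 5 = -3.118
M − M_☉ = -3.118 − 4.83 = -7.948
L/L_☉ = 10^(−0.4 × -7.948) = 1511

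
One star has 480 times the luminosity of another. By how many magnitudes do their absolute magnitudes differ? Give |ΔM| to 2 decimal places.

Pogson: ΔM = −2.5 log₁₀(ratio) = −2.5 log₁₀(480) = −2.5 × 2.6812 = -6.703

|ΔM| ≈ 6.70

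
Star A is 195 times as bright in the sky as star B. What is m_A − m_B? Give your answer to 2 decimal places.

Pogson: Δm = −2.5 log₁₀(ratio) = −2.5 log₁₀(195) = −2.5 × 2.2900 = -5.725
Star A is brighter, so it has the smaller magnitude: the difference is negative.

m_A − m_B ≈ -5.73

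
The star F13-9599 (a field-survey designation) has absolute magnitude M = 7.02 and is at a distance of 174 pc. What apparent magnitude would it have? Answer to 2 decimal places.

m ≈ 13.22

m = M + 5 log₁₀ d − 5 = 7.02 + 5·2.2405 − 5 = 13.223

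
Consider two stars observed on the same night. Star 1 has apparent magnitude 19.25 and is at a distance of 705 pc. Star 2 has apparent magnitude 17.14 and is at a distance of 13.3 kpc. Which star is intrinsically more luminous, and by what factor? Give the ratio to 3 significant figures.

Star 2 is more luminous, by a factor of 2480.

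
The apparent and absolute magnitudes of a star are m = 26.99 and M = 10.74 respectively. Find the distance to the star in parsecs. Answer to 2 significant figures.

d ≈ 18000 pc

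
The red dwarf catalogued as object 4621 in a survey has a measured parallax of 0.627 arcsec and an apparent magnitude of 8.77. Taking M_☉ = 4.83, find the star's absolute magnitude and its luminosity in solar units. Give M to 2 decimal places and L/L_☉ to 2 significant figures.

M ≈ 12.76; L/L_☉ ≈ 6.8×10^-4

d = 1/p = 1/0.627″ = 1.595 pc
M = m − 5 log₁₀ d + 5 = 8.77 − 5·0.2027 + 5 = 12.756
M − M_☉ = 12.756 − 4.83 = 7.926
L/L_☉ = 10^(−0.4 × 7.926) = 6.753×10^-4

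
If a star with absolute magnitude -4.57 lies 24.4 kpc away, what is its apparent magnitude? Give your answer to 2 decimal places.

d = 24.4 kpc = 24400 pc
m = M + 5 log₁₀ d − 5 = -4.57 + 5·4.3874 − 5 = 12.367

m ≈ 12.37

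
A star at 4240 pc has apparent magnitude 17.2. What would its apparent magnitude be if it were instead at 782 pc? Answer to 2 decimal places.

Flux ∝ 1/d², so Δm = 5 log₁₀(d₂/d₁) = 5 log₁₀(782/4240) = -3.671
m₂ = m₁ + Δm = 17.2 + (-3.671) = 13.529

m ≈ 13.53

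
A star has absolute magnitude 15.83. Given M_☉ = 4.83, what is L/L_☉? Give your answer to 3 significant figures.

M − M_☉ = 15.83 − 4.83 = 11.000
L/L_☉ = 10^(−0.4 (M − M_☉)) = 10^-4.400 = 3.981×10^-5

L/L_☉ ≈ 3.98×10^-5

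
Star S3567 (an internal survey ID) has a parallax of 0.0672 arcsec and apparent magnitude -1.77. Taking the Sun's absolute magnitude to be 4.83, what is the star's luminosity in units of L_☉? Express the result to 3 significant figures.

L/L_☉ ≈ 967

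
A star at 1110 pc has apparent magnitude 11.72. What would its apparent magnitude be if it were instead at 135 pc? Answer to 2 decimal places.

m ≈ 7.15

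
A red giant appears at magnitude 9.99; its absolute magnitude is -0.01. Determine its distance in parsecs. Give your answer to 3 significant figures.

Distance modulus: m − M = 9.99 − (-0.01) = 10.000
m − M = 5 log₁₀ d − 5
log₁₀ d = (m − M)/5 + 1 = 3.0000
d = 10^3.0000 = 1000 pc

d ≈ 1000 pc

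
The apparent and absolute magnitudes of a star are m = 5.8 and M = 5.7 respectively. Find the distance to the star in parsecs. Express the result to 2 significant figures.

μ = m − M = 0.100
m − M = 5 log₁₀ d − 5
log₁₀ d = (m − M)/5 + 1 = 1.0200
d = 10^1.0200 = 10.47 pc

d ≈ 10 pc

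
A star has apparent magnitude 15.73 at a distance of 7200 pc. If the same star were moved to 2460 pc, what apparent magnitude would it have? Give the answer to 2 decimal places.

Flux ∝ 1/d², so Δm = 5 log₁₀(d₂/d₁) = 5 log₁₀(2460/7200) = -2.332
m₂ = m₁ + Δm = 15.73 + (-2.332) = 13.398

m ≈ 13.40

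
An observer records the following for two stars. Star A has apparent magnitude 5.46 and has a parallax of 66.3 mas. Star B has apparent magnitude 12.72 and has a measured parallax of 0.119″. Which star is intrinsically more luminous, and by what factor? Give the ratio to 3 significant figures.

Star A is more luminous, by a factor of 2580.

Star A: p = 66.3 mas = 0.0663″ → d = 1/p = 15.08 pc
Star A: M = m − 5 log₁₀ d + 5 = 5.46 − 5·1.1785 + 5 = 4.568
Star B: d = 1/p = 1/0.119″ = 8.403 pc
Star B: M = m − 5 log₁₀ d + 5 = 12.72 − 5·0.9245 + 5 = 13.098
ΔM = M_A − M_B = 4.568 − (13.098) = -8.530; smaller M is more luminous → Star A.
L ratio = 10^(0.4 |ΔM|) = 10^3.412 = 2583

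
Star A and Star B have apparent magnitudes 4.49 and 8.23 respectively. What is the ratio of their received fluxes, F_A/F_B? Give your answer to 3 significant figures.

F_A/F_B ≈ 31.3

Magnitude difference = -3.74
Flux ratio = 10^(−0.4 Δm) = 10^(−0.4 × -3.74) = 10^1.496 = 31.33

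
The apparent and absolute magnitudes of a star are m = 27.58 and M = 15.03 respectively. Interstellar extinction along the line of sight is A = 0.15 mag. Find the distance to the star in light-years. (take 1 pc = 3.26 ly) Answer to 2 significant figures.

d ≈ 9800 ly

m − M = 5 log₁₀(d/10 pc) + A  ⇒  27.58 − (15.03) − 0.15 = 5 log₁₀(d/10)
12.400 = 5 log₁₀(d/10)
log₁₀ d = (m − M − A)/5 + 1 = 3.4800
d = 10^3.4800 = 3020 pc
= 9845 ly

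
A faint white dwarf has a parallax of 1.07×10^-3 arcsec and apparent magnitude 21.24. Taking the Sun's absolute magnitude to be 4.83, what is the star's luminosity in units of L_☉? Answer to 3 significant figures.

L/L_☉ ≈ 2.38×10^-3

d = 1/p = 1/1.07×10^-3″ = 934.6 pc
M = m − 5 log₁₀ d + 5 = 21.24 − 5·2.9706 + 5 = 11.387
M − M_☉ = 11.387 − 4.83 = 6.557
L/L_☉ = 10^(−0.4 × 6.557) = 2.384×10^-3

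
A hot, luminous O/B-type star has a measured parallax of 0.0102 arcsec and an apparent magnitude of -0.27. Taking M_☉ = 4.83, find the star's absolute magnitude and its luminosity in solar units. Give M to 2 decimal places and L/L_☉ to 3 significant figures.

M ≈ -5.23; L/L_☉ ≈ 10500

d = 1/p = 1/0.0102″ = 98.04 pc
M = m − 5 log₁₀ d + 5 = -0.27 − 5·1.9914 + 5 = -5.227
M − M_☉ = -5.227 − 4.83 = -10.057
L/L_☉ = 10^(−0.4 × -10.057) = 10540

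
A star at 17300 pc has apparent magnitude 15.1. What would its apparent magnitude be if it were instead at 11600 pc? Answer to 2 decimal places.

m ≈ 14.23

Flux ∝ 1/d², so Δm = 5 log₁₀(d₂/d₁) = 5 log₁₀(11600/17300) = -0.868
m₂ = m₁ + Δm = 15.1 + (-0.868) = 14.232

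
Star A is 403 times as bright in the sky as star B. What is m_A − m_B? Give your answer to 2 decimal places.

Pogson: Δm = −2.5 log₁₀(ratio) = −2.5 log₁₀(403) = −2.5 × 2.6053 = -6.513
Star A is brighter, so it has the smaller magnitude: the difference is negative.

m_A − m_B ≈ -6.51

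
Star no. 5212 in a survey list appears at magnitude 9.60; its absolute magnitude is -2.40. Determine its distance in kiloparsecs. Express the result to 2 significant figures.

d ≈ 2.5 kpc

μ = m − M = 12.000
m − M = 5 log₁₀ d − 5
log₁₀ d = (m − M)/5 + 1 = 3.4000
d = 10^3.4000 = 2512 pc
= 2.512 kpc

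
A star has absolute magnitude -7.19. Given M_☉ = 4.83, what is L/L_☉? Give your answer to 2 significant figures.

M − M_☉ = -7.19 − 4.83 = -12.020
L/L_☉ = 10^(−0.4 (M − M_☉)) = 10^4.808 = 64270

L/L_☉ ≈ 64000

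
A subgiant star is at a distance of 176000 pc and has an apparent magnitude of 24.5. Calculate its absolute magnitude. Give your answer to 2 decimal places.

M ≈ 3.27

5 log₁₀(d/10 pc) = 5 log₁₀(176000) − 5 = 21.228
M = m − 5 log₁₀(d/10) = 24.5 − 21.228 = 3.272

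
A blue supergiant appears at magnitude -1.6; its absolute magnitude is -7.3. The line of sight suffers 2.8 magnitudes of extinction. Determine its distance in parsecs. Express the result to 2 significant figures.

m − M = 5 log₁₀(d/10 pc) + A  ⇒  -1.6 − (-7.3) − 2.8 = 5 log₁₀(d/10)
2.900 = 5 log₁₀(d/10)
log₁₀ d = (m − M − A)/5 + 1 = 1.5800
d = 10^1.5800 = 38.02 pc

d ≈ 38 pc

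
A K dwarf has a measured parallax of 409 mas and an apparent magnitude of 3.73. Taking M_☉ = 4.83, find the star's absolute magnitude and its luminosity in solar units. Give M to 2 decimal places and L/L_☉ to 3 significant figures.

d = 1/p = 1000/409 mas = 2.445 pc
M = m − 5 log₁₀ d + 5 = 3.73 − 5·0.3883 + 5 = 6.789
M − M_☉ = 6.789 − 4.83 = 1.959
L/L_☉ = 10^(−0.4 × 1.959) = 0.1646

M ≈ 6.79; L/L_☉ ≈ 0.165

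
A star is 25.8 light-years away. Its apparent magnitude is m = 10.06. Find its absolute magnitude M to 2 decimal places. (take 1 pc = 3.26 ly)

d = 25.8 ly / 3.26 = 7.914 pc
5 log₁₀(d/10 pc) = 5 log₁₀(7.914) − 5 = -0.508
M = m − 5 log₁₀(d/10) = 10.06 + 0.508 = 10.568

M ≈ 10.57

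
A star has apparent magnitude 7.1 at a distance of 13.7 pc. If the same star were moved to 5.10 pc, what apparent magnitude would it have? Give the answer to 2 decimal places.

Flux ∝ 1/d², so Δm = 5 log₁₀(d₂/d₁) = 5 log₁₀(5.10/13.7) = -2.146
m₂ = m₁ + Δm = 7.1 + (-2.146) = 4.954

m ≈ 4.95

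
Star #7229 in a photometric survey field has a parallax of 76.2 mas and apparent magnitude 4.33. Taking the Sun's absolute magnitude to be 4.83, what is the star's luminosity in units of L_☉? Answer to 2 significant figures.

L/L_☉ ≈ 2.7

d = 1/p = 1000/76.2 mas = 13.12 pc
M = m − 5 log₁₀ d + 5 = 4.33 − 5·1.1180 + 5 = 3.740
M − M_☉ = 3.740 − 4.83 = -1.090
L/L_☉ = 10^(−0.4 × -1.090) = 2.730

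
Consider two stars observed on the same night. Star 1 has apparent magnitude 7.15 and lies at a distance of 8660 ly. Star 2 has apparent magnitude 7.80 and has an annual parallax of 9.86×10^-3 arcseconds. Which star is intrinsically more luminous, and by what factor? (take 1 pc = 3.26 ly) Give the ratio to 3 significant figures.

Star 1 is more luminous, by a factor of 1250.

Star 1: d = 8660 ly / 3.26 = 2656 pc
Star 1: M = m − 5 log₁₀ d + 5 = 7.15 − 5·3.4243 + 5 = -4.972
Star 2: d = 1/p = 1/9.86×10^-3″ = 101.4 pc
Star 2: M = m − 5 log₁₀ d + 5 = 7.80 − 5·2.0061 + 5 = 2.769
ΔM = M_1 − M_2 = -4.972 − (2.769) = -7.741; smaller M is more luminous → Star 1.
L ratio = 10^(0.4 |ΔM|) = 10^3.096 = 1248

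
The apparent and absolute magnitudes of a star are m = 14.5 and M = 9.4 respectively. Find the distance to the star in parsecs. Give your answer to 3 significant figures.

d ≈ 105 pc

Distance modulus: m − M = 14.5 − (9.4) = 5.100
m − M = 5 log₁₀ d − 5
log₁₀ d = (m − M)/5 + 1 = 2.0200
d = 10^2.0200 = 104.7 pc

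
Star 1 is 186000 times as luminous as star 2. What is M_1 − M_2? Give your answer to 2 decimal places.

M_1 − M_2 ≈ -13.17

Pogson: ΔM = −2.5 log₁₀(ratio) = −2.5 log₁₀(186000) = −2.5 × 5.2695 = -13.174
Star 1 is brighter, so it has the smaller magnitude: the difference is negative.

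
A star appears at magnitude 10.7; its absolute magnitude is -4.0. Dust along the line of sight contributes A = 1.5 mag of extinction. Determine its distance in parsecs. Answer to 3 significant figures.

m − M = 5 log₁₀(d/10 pc) + A  ⇒  10.7 − (-4.0) − 1.5 = 5 log₁₀(d/10)
13.200 = 5 log₁₀(d/10)
log₁₀ d = (m − M − A)/5 + 1 = 3.6400
d = 10^3.6400 = 4365 pc

d ≈ 4370 pc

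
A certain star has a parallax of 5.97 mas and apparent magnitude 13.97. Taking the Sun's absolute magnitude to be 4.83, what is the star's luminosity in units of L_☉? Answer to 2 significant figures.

d = 1/p = 1000/5.97 mas = 167.5 pc
M = m − 5 log₁₀ d + 5 = 13.97 − 5·2.2240 + 5 = 7.850
M − M_☉ = 7.850 − 4.83 = 3.020
L/L_☉ = 10^(−0.4 × 3.020) = 0.06195

L/L_☉ ≈ 0.062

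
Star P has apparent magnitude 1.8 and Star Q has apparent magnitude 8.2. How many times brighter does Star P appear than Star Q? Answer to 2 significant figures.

Δm = 1.8 − (8.2) = -6.4
Flux ratio = 10^(−0.4 Δm) = 10^(−0.4 × -6.4) = 10^2.560 = 363.1

360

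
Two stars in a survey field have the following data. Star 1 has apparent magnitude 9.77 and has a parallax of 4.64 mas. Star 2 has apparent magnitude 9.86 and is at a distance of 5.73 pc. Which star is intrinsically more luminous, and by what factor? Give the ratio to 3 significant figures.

Star 1 is more luminous, by a factor of 1540.

Star 1: p = 4.64 mas = 4.64×10^-3″ → d = 1/p = 215.5 pc
Star 1: M = m − 5 log₁₀ d + 5 = 9.77 − 5·2.3335 + 5 = 3.103
Star 2: M = m − 5 log₁₀ d + 5 = 9.86 − 5·0.7582 + 5 = 11.069
ΔM = M_1 − M_2 = 3.103 − (11.069) = -7.967; smaller M is more luminous → Star 1.
L ratio = 10^(0.4 |ΔM|) = 10^3.187 = 1537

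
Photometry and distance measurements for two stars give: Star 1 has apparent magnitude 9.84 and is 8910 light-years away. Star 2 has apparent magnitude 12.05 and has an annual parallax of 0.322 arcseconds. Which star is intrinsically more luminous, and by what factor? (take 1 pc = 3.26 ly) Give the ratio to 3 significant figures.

Star 1: d = 8910 ly / 3.26 = 2733 pc
Star 1: M = m − 5 log₁₀ d + 5 = 9.84 − 5·3.4367 + 5 = -2.343
Star 2: d = 1/p = 1/0.322″ = 3.106 pc
Star 2: M = m − 5 log₁₀ d + 5 = 12.05 − 5·0.4921 + 5 = 14.589
ΔM = M_1 − M_2 = -2.343 − (14.589) = -16.933; smaller M is more luminous → Star 1.
L ratio = 10^(0.4 |ΔM|) = 10^6.773 = 5.930×10^6

Star 1 is more luminous, by a factor of 5.93×10^6.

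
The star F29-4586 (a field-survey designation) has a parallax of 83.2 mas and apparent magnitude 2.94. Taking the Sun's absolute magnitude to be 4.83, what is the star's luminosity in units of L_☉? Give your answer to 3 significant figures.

L/L_☉ ≈ 8.24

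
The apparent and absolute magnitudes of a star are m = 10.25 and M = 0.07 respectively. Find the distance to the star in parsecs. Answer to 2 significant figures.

d ≈ 1100 pc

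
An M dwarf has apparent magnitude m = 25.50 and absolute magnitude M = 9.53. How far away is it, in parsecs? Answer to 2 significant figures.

μ = m − M = 15.970
m − M = 5 log₁₀ d − 5
log₁₀ d = (m − M)/5 + 1 = 4.1940
d = 10^4.1940 = 15630 pc

d ≈ 16000 pc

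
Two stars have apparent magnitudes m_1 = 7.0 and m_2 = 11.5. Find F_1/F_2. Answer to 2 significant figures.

F_1/F_2 ≈ 63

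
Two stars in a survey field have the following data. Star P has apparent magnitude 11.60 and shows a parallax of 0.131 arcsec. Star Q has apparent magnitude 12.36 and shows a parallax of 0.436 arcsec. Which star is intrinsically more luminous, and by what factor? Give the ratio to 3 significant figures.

Star P: d = 1/p = 1/0.131″ = 7.634 pc
Star P: M = m − 5 log₁₀ d + 5 = 11.60 − 5·0.8827 + 5 = 12.186
Star Q: d = 1/p = 1/0.436″ = 2.294 pc
Star Q: M = m − 5 log₁₀ d + 5 = 12.36 − 5·0.3605 + 5 = 15.557
ΔM = M_P − M_Q = 12.186 − (15.557) = -3.371; smaller M is more luminous → Star P.
L ratio = 10^(0.4 |ΔM|) = 10^1.348 = 22.31

Star P is more luminous, by a factor of 22.3.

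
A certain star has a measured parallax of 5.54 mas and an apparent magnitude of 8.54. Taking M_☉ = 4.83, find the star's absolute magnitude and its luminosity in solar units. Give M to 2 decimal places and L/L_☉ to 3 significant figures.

d = 1/p = 1000/5.54 mas = 180.5 pc
M = m − 5 log₁₀ d + 5 = 8.54 − 5·2.2565 + 5 = 2.258
M − M_☉ = 2.258 − 4.83 = -2.572
L/L_☉ = 10^(−0.4 × -2.572) = 10.69

M ≈ 2.26; L/L_☉ ≈ 10.7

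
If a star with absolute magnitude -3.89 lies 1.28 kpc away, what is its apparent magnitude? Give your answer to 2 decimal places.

d = 1.28 kpc = 1280 pc
m = M + 5 log₁₀ d − 5 = -3.89 + 5·3.1072 − 5 = 6.646

m ≈ 6.65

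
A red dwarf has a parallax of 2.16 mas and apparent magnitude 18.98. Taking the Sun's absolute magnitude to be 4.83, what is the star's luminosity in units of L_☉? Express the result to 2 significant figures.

L/L_☉ ≈ 4.7×10^-3

d = 1/p = 1000/2.16 mas = 463.0 pc
M = m − 5 log₁₀ d + 5 = 18.98 − 5·2.6655 + 5 = 10.652
M − M_☉ = 10.652 − 4.83 = 5.822
L/L_☉ = 10^(−0.4 × 5.822) = 4.689×10^-3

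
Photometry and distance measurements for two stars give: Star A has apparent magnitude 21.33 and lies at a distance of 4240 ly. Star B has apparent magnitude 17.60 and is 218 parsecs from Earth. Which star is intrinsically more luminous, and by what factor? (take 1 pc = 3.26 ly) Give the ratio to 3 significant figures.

Star A is more luminous, by a factor of 1.15.

Star A: d = 4240 ly / 3.26 = 1301 pc
Star A: M = m − 5 log₁₀ d + 5 = 21.33 − 5·3.1141 + 5 = 10.759
Star B: M = m − 5 log₁₀ d + 5 = 17.60 − 5·2.3385 + 5 = 10.908
ΔM = M_A − M_B = 10.759 − (10.908) = -0.148; smaller M is more luminous → Star A.
L ratio = 10^(0.4 |ΔM|) = 10^0.059 = 1.147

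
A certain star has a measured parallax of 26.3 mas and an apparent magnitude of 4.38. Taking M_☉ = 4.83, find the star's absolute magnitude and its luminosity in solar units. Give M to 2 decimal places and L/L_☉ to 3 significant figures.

M ≈ 1.48; L/L_☉ ≈ 21.9

d = 1/p = 1000/26.3 mas = 38.02 pc
M = m − 5 log₁₀ d + 5 = 4.38 − 5·1.5800 + 5 = 1.480
M − M_☉ = 1.480 − 4.83 = -3.350
L/L_☉ = 10^(−0.4 × -3.350) = 21.88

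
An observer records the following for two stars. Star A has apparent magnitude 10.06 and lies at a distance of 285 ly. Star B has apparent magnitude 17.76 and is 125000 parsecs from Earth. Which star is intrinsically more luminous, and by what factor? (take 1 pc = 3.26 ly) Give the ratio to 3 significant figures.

Star A: d = 285 ly / 3.26 = 87.42 pc
Star A: M = m − 5 log₁₀ d + 5 = 10.06 − 5·1.9416 + 5 = 5.352
Star B: M = m − 5 log₁₀ d + 5 = 17.76 − 5·5.0969 + 5 = -2.725
ΔM = M_A − M_B = 5.352 − (-2.725) = 8.076; smaller M is more luminous → Star B.
L ratio = 10^(0.4 |ΔM|) = 10^3.231 = 1700

Star B is more luminous, by a factor of 1700.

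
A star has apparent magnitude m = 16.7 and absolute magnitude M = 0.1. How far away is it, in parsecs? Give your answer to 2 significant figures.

d ≈ 21000 pc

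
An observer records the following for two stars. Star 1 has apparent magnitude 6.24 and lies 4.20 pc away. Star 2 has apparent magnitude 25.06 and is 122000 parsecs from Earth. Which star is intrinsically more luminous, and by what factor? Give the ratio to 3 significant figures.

Star 1: M = m − 5 log₁₀ d + 5 = 6.24 − 5·0.6232 + 5 = 8.124
Star 2: M = m − 5 log₁₀ d + 5 = 25.06 − 5·5.0864 + 5 = 4.628
ΔM = M_1 − M_2 = 8.124 − (4.628) = 3.496; smaller M is more luminous → Star 2.
L ratio = 10^(0.4 |ΔM|) = 10^1.398 = 25.02

Star 2 is more luminous, by a factor of 25.0.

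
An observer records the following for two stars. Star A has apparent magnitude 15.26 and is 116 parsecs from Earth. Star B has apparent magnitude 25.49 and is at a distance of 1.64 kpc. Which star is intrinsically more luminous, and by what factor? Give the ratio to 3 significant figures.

Star A: M = m − 5 log₁₀ d + 5 = 15.26 − 5·2.0645 + 5 = 9.938
Star B: d = 1.64 kpc = 1640 pc
Star B: M = m − 5 log₁₀ d + 5 = 25.49 − 5·3.2148 + 5 = 14.416
ΔM = M_A − M_B = 9.938 − (14.416) = -4.478; smaller M is more luminous → Star A.
L ratio = 10^(0.4 |ΔM|) = 10^1.791 = 61.83

Star A is more luminous, by a factor of 61.8.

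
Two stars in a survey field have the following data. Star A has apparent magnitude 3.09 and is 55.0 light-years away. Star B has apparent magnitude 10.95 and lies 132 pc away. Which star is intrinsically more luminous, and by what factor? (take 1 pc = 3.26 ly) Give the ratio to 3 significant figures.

Star A is more luminous, by a factor of 22.8.

Star A: d = 55.0 ly / 3.26 = 16.87 pc
Star A: M = m − 5 log₁₀ d + 5 = 3.09 − 5·1.2271 + 5 = 1.954
Star B: M = m − 5 log₁₀ d + 5 = 10.95 − 5·2.1206 + 5 = 5.347
ΔM = M_A − M_B = 1.954 − (5.347) = -3.393; smaller M is more luminous → Star A.
L ratio = 10^(0.4 |ΔM|) = 10^1.357 = 22.76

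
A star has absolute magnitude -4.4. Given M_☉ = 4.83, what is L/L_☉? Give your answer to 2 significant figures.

M − M_☉ = -4.4 − 4.83 = -9.230
L/L_☉ = 10^(−0.4 (M − M_☉)) = 10^3.692 = 4920

L/L_☉ ≈ 4900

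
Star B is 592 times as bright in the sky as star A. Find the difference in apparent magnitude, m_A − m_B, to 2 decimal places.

m_A − m_B ≈ 6.93

Pogson: Δm = −2.5 log₁₀(ratio) = −2.5 log₁₀(592) = −2.5 × 2.7723 = -6.931
Star B is brighter so has the smaller magnitude: m_A − m_B is positive.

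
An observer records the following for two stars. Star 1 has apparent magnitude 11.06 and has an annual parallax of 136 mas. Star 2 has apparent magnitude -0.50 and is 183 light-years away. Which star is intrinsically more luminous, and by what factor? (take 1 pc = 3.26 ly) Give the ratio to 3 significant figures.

Star 2 is more luminous, by a factor of 2.45×10^6.

Star 1: p = 136 mas = 0.136″ → d = 1/p = 7.353 pc
Star 1: M = m − 5 log₁₀ d + 5 = 11.06 − 5·0.8665 + 5 = 11.728
Star 2: d = 183 ly / 3.26 = 56.13 pc
Star 2: M = m − 5 log₁₀ d + 5 = -0.50 − 5·1.7492 + 5 = -4.246
ΔM = M_1 − M_2 = 11.728 − (-4.246) = 15.974; smaller M is more luminous → Star 2.
L ratio = 10^(0.4 |ΔM|) = 10^6.390 = 2.452×10^6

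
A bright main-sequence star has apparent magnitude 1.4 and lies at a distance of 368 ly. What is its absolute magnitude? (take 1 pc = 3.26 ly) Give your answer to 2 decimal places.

M ≈ -3.86

d = 368 ly / 3.26 = 112.9 pc
5 log₁₀(d/10 pc) = 5 log₁₀(112.9) − 5 = 5.263
M = m − 5 log₁₀(d/10) = 1.4 − 5.263 = -3.863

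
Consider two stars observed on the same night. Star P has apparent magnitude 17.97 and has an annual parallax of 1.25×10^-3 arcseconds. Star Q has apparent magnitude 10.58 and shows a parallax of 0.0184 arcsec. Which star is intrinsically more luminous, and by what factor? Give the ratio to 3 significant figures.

Star P: d = 1/p = 1/1.25×10^-3″ = 800.0 pc
Star P: M = m − 5 log₁₀ d + 5 = 17.97 − 5·2.9031 + 5 = 8.455
Star Q: d = 1/p = 1/0.0184″ = 54.35 pc
Star Q: M = m − 5 log₁₀ d + 5 = 10.58 − 5·1.7352 + 5 = 6.904
ΔM = M_P − M_Q = 8.455 − (6.904) = 1.550; smaller M is more luminous → Star Q.
L ratio = 10^(0.4 |ΔM|) = 10^0.620 = 4.170

Star Q is more luminous, by a factor of 4.17.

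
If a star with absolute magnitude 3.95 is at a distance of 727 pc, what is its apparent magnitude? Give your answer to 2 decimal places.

m ≈ 13.26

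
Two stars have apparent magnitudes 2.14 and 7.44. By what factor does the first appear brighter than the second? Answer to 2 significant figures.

130

Magnitude difference = -5.30
Flux ratio = 10^(−0.4 Δm) = 10^(−0.4 × -5.30) = 10^2.120 = 131.8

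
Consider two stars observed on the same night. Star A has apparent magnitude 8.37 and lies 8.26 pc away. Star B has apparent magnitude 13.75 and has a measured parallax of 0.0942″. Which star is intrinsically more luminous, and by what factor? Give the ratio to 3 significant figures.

Star A: M = m − 5 log₁₀ d + 5 = 8.37 − 5·0.9170 + 5 = 8.785
Star B: d = 1/p = 1/0.0942″ = 10.62 pc
Star B: M = m − 5 log₁₀ d + 5 = 13.75 − 5·1.0259 + 5 = 13.620
ΔM = M_A − M_B = 8.785 − (13.620) = -4.835; smaller M is more luminous → Star A.
L ratio = 10^(0.4 |ΔM|) = 10^1.934 = 85.91

Star A is more luminous, by a factor of 85.9.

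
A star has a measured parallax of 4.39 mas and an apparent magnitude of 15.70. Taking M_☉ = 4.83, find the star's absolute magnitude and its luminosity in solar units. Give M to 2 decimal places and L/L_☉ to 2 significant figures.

d = 1/p = 1000/4.39 mas = 227.8 pc
M = m − 5 log₁₀ d + 5 = 15.70 − 5·2.3575 + 5 = 8.912
M − M_☉ = 8.912 − 4.83 = 4.082
L/L_☉ = 10^(−0.4 × 4.082) = 0.02328

M ≈ 8.91; L/L_☉ ≈ 0.023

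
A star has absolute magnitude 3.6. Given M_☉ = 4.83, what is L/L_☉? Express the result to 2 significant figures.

L/L_☉ ≈ 3.1

M − M_☉ = 3.6 − 4.83 = -1.230
L/L_☉ = 10^(−0.4 (M − M_☉)) = 10^0.492 = 3.105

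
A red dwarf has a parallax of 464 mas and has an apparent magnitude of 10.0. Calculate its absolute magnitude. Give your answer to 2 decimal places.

p = 464 mas = 0.464″ → d = 1/p = 2.155 pc
5 log₁₀(d/10 pc) = 5 log₁₀(2.155) − 5 = -3.333
M = m − 5 log₁₀(d/10) = 10.0 + 3.333 = 13.333

M ≈ 13.33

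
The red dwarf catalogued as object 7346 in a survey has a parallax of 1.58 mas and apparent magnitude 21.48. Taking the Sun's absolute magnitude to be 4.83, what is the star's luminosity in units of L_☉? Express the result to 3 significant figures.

L/L_☉ ≈ 8.76×10^-4

d = 1/p = 1000/1.58 mas = 632.9 pc
M = m − 5 log₁₀ d + 5 = 21.48 − 5·2.8013 + 5 = 12.473
M − M_☉ = 12.473 − 4.83 = 7.643
L/L_☉ = 10^(−0.4 × 7.643) = 8.764×10^-4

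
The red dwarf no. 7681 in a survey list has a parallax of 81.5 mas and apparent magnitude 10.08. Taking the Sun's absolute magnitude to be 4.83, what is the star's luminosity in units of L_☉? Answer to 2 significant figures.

L/L_☉ ≈ 0.012

d = 1/p = 1000/81.5 mas = 12.27 pc
M = m − 5 log₁₀ d + 5 = 10.08 − 5·1.0888 + 5 = 9.636
M − M_☉ = 9.636 − 4.83 = 4.806
L/L_☉ = 10^(−0.4 × 4.806) = 0.01196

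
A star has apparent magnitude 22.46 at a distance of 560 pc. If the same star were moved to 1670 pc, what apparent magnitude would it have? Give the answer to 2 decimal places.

Flux ∝ 1/d², so Δm = 5 log₁₀(d₂/d₁) = 5 log₁₀(1670/560) = 2.373
m₂ = m₁ + Δm = 22.46 + (2.373) = 24.833

m ≈ 24.83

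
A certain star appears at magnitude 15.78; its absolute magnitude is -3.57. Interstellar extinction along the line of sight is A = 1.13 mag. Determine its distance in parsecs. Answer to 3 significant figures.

m − M = 5 log₁₀(d/10 pc) + A  ⇒  15.78 − (-3.57) − 1.13 = 5 log₁₀(d/10)
18.220 = 5 log₁₀(d/10)
log₁₀ d = (m − M − A)/5 + 1 = 4.6440
d = 10^4.6440 = 44060 pc

d ≈ 44100 pc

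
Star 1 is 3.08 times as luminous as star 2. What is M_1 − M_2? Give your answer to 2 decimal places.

M_1 − M_2 ≈ -1.22

Pogson: ΔM = −2.5 log₁₀(ratio) = −2.5 log₁₀(3.08) = −2.5 × 0.4886 = -1.221
Star 1 is brighter, so it has the smaller magnitude: the difference is negative.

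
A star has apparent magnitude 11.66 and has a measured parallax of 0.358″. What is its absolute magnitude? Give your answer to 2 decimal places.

M ≈ 14.43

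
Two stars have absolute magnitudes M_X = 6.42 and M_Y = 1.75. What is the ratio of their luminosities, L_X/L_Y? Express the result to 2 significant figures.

L_X/L_Y ≈ 0.014

ΔM = M_X − M_Y = 4.67
L_X/L_Y = 10^(−0.4 ΔM) = 10^-1.868 = 0.01355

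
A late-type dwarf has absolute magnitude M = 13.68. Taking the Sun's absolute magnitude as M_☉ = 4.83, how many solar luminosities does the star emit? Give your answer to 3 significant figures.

M − M_☉ = 13.68 − 4.83 = 8.850
L/L_☉ = 10^(−0.4 (M − M_☉)) = 10^-3.540 = 2.884×10^-4

L/L_☉ ≈ 2.88×10^-4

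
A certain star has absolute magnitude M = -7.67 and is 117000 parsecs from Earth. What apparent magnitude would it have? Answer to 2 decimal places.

m ≈ 12.67

m = M + 5 log₁₀ d − 5 = -7.67 + 5·5.0682 − 5 = 12.671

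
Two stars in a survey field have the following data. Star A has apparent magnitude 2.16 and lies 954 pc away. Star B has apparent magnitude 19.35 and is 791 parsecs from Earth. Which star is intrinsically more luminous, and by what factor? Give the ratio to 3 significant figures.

Star A is more luminous, by a factor of 1.09×10^7.

Star A: M = m − 5 log₁₀ d + 5 = 2.16 − 5·2.9795 + 5 = -7.738
Star B: M = m − 5 log₁₀ d + 5 = 19.35 − 5·2.8982 + 5 = 9.859
ΔM = M_A − M_B = -7.738 − (9.859) = -17.597; smaller M is more luminous → Star A.
L ratio = 10^(0.4 |ΔM|) = 10^7.039 = 1.093×10^7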